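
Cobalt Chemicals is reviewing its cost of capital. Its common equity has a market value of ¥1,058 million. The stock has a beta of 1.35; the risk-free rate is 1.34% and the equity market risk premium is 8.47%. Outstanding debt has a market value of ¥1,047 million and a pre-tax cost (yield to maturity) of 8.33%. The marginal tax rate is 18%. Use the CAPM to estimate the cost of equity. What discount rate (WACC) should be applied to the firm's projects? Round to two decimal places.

Cost of equity via CAPM: Re = 1.34% + 1.35 × 8.47% = 12.7745%.
Total capital V = 1058 + 1047 = 2105.
Equity: weight = 1058/2105 = 0.5026; cost = 12.7745%.
Debt: weight = 1047/2105 = 0.4974; after-tax cost = 8.33% × (1 − 18%) = 6.8306%.
WACC = 0.5026 × 12.7745% + 0.4974 × 6.8306% = 9.8181%.

9.82%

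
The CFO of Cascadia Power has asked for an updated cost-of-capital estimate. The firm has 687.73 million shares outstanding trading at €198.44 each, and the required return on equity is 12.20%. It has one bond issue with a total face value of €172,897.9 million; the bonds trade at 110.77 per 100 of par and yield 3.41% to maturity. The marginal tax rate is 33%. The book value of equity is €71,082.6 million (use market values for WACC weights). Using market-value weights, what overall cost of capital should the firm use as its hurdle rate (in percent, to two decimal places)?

Market value of equity E = 198.44 × 687.73m = 136473.1412m. Market value of debt D = 172897.9m × 110.77/100 = 191519.00383m.
Total capital V = 136473.1412 + 191519.00383 = 327992.14503.
Equity: weight = 136473.1412/327992.14503 = 0.4161; cost = 12.2%.
Bonds outstanding: weight = 191519.00383/327992.14503 = 0.5839; after-tax cost = 3.41% × (1 − 33%) = 2.2847%.
WACC = 0.4161 × 12.2000% + 0.5839 × 2.2847% = 6.4103%.

6.41%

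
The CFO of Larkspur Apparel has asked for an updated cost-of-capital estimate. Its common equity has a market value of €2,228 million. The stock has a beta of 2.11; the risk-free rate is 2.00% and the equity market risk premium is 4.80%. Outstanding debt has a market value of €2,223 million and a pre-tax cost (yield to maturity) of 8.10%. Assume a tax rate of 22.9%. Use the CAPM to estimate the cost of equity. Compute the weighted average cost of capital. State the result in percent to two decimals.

Cost of equity via CAPM: Re = 2.0% + 2.11 × 4.8% = 12.1280%.
Total capital V = 2228 + 2223 = 4451.
Equity: weight = 2228/4451 = 0.5006; cost = 12.128%.
Debt: weight = 2223/4451 = 0.4994; after-tax cost = 8.1% × (1 − 22.9%) = 6.2451%.
WACC = 0.5006 × 12.1280% + 0.4994 × 6.2451% = 9.1899%.

9.19%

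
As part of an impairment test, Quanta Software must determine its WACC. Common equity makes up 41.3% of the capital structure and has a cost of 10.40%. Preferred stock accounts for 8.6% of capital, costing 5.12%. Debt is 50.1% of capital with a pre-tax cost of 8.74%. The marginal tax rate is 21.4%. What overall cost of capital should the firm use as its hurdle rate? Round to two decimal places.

8.18%

After-tax cost of debt = 8.74% × (1 − 21.4%) = 6.8696%.
WACC = 0.413 × 10.4000% + 0.086 × 5.1200% + 0.501 × 6.8696% = 8.1772%.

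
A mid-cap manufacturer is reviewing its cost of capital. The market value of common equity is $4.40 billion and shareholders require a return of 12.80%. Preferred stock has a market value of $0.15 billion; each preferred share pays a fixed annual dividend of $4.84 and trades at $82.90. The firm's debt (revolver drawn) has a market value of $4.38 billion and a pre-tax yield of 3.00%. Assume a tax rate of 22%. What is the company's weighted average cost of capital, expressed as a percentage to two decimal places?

7.55%

Cost of preferred: Rp = 4.84 / 82.9 = 5.8384%.
Total capital V = 4.4 + 0.15 + 4.38 = 8.93.
Equity: weight = 4.4/8.93 = 0.4927; cost = 12.8%.
Preferred: weight = 0.15/8.93 = 0.0168; cost = 5.8384%.
Revolver drawn: weight = 4.38/8.93 = 0.4905; after-tax cost = 3% × (1 − 22%) = 2.3400%.
WACC = 0.4927 × 12.8000% + 0.0168 × 5.8384% + 0.4905 × 2.3400% = 7.5526%.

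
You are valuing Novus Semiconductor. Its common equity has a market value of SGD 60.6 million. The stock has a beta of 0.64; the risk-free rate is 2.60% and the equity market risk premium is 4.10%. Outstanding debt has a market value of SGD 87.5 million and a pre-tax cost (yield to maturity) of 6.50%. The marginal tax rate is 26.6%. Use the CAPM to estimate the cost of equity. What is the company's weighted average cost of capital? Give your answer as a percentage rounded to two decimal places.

Cost of equity via CAPM: Re = 2.6% + 0.64 × 4.1% = 5.2240%.
Total capital V = 60.6 + 87.5 = 148.1.
Equity: weight = 60.6/148.1 = 0.4092; cost = 5.224%.
Debt: weight = 87.5/148.1 = 0.5908; after-tax cost = 6.5% × (1 − 26.6%) = 4.7710%.
WACC = 0.4092 × 5.2240% + 0.5908 × 4.7710% = 4.9564%.

4.96%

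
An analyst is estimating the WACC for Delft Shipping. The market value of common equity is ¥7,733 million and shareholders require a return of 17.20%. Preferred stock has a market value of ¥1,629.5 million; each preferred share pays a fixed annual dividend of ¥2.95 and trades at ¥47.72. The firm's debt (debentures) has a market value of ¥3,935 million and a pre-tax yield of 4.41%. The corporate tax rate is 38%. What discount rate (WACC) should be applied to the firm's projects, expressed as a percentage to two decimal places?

11.57%

Cost of preferred: Rp = 2.95 / 47.72 = 6.1819%.
Total capital V = 7733 + 1629.5 + 3935 = 13297.5.
Equity: weight = 7733/13297.5 = 0.5815; cost = 17.2%.
Preferred: weight = 1629.5/13297.5 = 0.1225; cost = 6.1819%.
Debentures: weight = 3935/13297.5 = 0.2959; after-tax cost = 4.41% × (1 − 38%) = 2.7342%.
WACC = 0.5815 × 17.2000% + 0.1225 × 6.1819% + 0.2959 × 2.7342% = 11.5691%.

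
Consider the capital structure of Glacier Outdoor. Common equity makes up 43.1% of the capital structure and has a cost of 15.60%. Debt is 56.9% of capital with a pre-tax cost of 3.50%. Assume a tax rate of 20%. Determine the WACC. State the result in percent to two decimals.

8.32%

After-tax cost of debt = 3.5% × (1 − 20%) = 2.8000%.
WACC = 0.431 × 15.6000% + 0.569 × 2.8000% = 8.3168%.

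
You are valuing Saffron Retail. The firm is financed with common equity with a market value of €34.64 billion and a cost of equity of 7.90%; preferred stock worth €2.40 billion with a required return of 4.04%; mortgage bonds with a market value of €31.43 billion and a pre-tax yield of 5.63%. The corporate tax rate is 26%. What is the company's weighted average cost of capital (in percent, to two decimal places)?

6.05%

Total capital V = 34.64 + 2.4 + 31.43 = 68.47.
Equity: weight = 34.64/68.47 = 0.5059; cost = 7.9%.
Preferred: weight = 2.4/68.47 = 0.0351; cost = 4.04%.
Mortgage bonds: weight = 31.43/68.47 = 0.4590; after-tax cost = 5.63% × (1 − 26%) = 4.1662%.
WACC = 0.5059 × 7.9000% + 0.0351 × 4.0400% + 0.4590 × 4.1662% = 6.0508%.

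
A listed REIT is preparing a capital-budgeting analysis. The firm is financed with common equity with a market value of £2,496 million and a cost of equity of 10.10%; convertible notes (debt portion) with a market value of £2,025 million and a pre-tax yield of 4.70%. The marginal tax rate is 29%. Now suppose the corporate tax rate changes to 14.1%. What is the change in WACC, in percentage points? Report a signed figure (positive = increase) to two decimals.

Current WACC:
Total capital V = 2496 + 2025 = 4521.
Equity: weight = 2496/4521 = 0.5521; cost = 10.1%.
Convertible notes (debt portion): weight = 2025/4521 = 0.4479; after-tax cost = 4.7% × (1 − 29%) = 3.3370%.
WACC = 0.5521 × 10.1000% + 0.4479 × 3.3370% = 7.0708%.
After the change:
Total capital V = 2496 + 2025 = 4521.
Equity: weight = 2496/4521 = 0.5521; cost = 10.1%.
Convertible notes (debt portion): weight = 2025/4521 = 0.4479; after-tax cost = 4.7% × (1 − 14.1%) = 4.0373%.
WACC = 0.5521 × 10.1000% + 0.4479 × 4.0373% = 7.3845%.
Change in WACC = 7.3845% − 7.0708% = 0.3137 pp.

+0.31 pp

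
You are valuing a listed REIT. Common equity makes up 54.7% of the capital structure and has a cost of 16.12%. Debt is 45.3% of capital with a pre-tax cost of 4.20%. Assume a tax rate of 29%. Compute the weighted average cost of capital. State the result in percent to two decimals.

After-tax cost of debt = 4.2% × (1 − 29%) = 2.9820%.
WACC = 0.547 × 16.1200% + 0.453 × 2.9820% = 10.1685%.

10.17%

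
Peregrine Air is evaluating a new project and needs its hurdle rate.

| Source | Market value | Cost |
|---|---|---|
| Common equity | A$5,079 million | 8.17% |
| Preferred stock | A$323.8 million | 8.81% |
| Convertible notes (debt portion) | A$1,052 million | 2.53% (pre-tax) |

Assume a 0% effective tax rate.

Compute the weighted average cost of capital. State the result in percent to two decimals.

Total capital V = 5079 + 323.8 + 1052 = 6454.8.
Equity: weight = 5079/6454.8 = 0.7869; cost = 8.17%.
Preferred: weight = 323.8/6454.8 = 0.0502; cost = 8.81%.
Convertible notes (debt portion): weight = 1052/6454.8 = 0.1630; after-tax cost = 2.53% × (1 − 0%) = 2.5300%.
WACC = 0.7869 × 8.1700% + 0.0502 × 8.8100% + 0.1630 × 2.5300% = 7.2829%.

7.28%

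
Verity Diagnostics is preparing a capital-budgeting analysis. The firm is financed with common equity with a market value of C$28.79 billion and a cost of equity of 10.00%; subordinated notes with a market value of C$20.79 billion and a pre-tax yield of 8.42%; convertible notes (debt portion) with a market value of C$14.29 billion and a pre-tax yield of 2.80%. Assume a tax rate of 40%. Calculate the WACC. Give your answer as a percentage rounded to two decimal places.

Total capital V = 28.79 + 20.79 + 14.29 = 63.87.
Equity: weight = 28.79/63.87 = 0.4508; cost = 10%.
Subordinated notes: weight = 20.79/63.87 = 0.3255; after-tax cost = 8.42% × (1 − 40%) = 5.0520%.
Convertible notes (debt portion): weight = 14.29/63.87 = 0.2237; after-tax cost = 2.8% × (1 − 40%) = 1.6800%.
WACC = 0.4508 × 10.0000% + 0.3255 × 5.0520% + 0.2237 × 1.6800% = 6.5279%.

6.53%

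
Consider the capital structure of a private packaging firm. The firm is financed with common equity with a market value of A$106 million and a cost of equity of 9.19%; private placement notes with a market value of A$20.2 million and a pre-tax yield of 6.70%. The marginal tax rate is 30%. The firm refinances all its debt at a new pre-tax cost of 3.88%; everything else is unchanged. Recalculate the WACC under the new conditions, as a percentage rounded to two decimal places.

After the change:
Total capital V = 106 + 20.2 = 126.2.
Equity: weight = 106/126.2 = 0.8399; cost = 9.19%.
Private placement notes: weight = 20.2/126.2 = 0.1601; after-tax cost = 3.88% × (1 − 30%) = 2.7160%.
WACC = 0.8399 × 9.1900% + 0.1601 × 2.7160% = 8.1537%.

8.15%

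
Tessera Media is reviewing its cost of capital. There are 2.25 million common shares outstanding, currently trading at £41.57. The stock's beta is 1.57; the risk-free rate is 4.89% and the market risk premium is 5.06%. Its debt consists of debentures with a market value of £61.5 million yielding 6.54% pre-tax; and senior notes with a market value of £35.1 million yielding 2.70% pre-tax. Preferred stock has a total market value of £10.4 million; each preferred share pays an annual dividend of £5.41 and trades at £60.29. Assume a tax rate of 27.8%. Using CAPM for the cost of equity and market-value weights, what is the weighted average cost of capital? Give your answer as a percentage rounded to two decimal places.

8.24%

Cost of equity via CAPM: Re = 4.89% + 1.57 × 5.06% = 12.8342%.
Cost of preferred: Rp = 5.41 / 60.29 = 8.9733%.
Market value of equity E = 41.57 × 2.25m = 93.5325m.
Total capital V = 93.5325 + 10.4 + 61.5 + 35.1 = 200.5325.
Equity: weight = 93.5325/200.5325 = 0.4664; cost = 12.8342%.
Preferred: weight = 10.4/200.5325 = 0.0519; cost = 8.9733%.
Debentures: weight = 61.5/200.5325 = 0.3067; after-tax cost = 6.54% × (1 − 27.8%) = 4.7219%.
Senior notes: weight = 35.1/200.5325 = 0.1750; after-tax cost = 2.7% × (1 − 27.8%) = 1.9494%.
WACC = 0.4664 × 12.8342% + 0.0519 × 8.9733% + 0.3067 × 4.7219% + 0.1750 × 1.9494% = 8.2408%.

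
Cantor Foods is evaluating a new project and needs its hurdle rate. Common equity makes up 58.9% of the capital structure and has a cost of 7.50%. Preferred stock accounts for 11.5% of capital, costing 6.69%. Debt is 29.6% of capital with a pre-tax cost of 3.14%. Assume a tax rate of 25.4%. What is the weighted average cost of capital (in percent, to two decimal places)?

After-tax cost of debt = 3.14% × (1 − 25.4%) = 2.3424%.
WACC = 0.589 × 7.5000% + 0.115 × 6.6900% + 0.296 × 2.3424% = 5.8802%.

5.88%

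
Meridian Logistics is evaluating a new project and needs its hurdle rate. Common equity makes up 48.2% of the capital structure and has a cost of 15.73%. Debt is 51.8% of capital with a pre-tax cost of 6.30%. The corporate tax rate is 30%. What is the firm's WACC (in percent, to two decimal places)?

After-tax cost of debt = 6.3% × (1 − 30%) = 4.4100%.
WACC = 0.482 × 15.7300% + 0.518 × 4.4100% = 9.8662%.

9.87%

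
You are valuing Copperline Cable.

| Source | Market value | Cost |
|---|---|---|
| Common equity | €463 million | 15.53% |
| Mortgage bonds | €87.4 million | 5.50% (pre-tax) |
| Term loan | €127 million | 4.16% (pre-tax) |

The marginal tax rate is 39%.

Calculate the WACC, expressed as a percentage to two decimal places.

Total capital V = 463 + 87.4 + 127 = 677.4.
Equity: weight = 463/677.4 = 0.6835; cost = 15.53%.
Mortgage bonds: weight = 87.4/677.4 = 0.1290; after-tax cost = 5.5% × (1 − 39%) = 3.3550%.
Term loan: weight = 127/677.4 = 0.1875; after-tax cost = 4.16% × (1 − 39%) = 2.5376%.
WACC = 0.6835 × 15.5300% + 0.1290 × 3.3550% + 0.1875 × 2.5376% = 11.5233%.

11.52%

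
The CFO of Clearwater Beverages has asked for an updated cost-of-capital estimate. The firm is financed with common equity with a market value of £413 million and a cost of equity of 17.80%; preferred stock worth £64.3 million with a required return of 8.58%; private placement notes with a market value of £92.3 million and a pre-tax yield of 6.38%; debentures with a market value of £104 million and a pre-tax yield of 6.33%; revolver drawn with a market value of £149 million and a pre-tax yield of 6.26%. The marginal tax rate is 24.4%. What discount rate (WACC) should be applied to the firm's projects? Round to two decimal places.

11.61%

Total capital V = 413 + 64.3 + 92.3 + 104 + 149 = 822.6.
Equity: weight = 413/822.6 = 0.5021; cost = 17.8%.
Preferred: weight = 64.3/822.6 = 0.0782; cost = 8.58%.
Private placement notes: weight = 92.3/822.6 = 0.1122; after-tax cost = 6.38% × (1 − 24.4%) = 4.8233%.
Debentures: weight = 104/822.6 = 0.1264; after-tax cost = 6.33% × (1 − 24.4%) = 4.7855%.
Revolver drawn: weight = 149/822.6 = 0.1811; after-tax cost = 6.26% × (1 − 24.4%) = 4.7326%.
WACC = 0.5021 × 17.8000% + 0.0782 × 8.5800% + 0.1122 × 4.8233% + 0.1264 × 4.7855% + 0.1811 × 4.7326% = 11.6109%.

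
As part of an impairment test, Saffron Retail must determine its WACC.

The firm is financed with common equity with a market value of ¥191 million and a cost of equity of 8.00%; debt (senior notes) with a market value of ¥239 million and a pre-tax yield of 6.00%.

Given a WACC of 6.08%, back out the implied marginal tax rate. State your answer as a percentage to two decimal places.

Total capital V = 191 + 239 = 430.
Equity weight = 191/430 = 0.4442.
Senior notes weight = 239/430 = 0.5558.
Equity contribution = 0.4442 × 8% = 3.5535%.
Debt contribution must be 6.08% − 3.5535% = 2.5265%.
0.5558 × 6% × (1 − T) = 2.5265%  ⇒  (1 − T) = 0.7576.
T = 24.2399%.

24.24%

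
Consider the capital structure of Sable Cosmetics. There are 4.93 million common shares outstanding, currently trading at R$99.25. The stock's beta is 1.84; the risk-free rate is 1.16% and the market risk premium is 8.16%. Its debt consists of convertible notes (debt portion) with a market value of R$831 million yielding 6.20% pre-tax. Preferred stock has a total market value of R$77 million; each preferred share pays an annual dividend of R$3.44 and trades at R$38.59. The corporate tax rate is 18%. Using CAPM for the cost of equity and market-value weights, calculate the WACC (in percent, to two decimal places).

Cost of equity via CAPM: Re = 1.16% + 1.84 × 8.16% = 16.1744%.
Cost of preferred: Rp = 3.44 / 38.59 = 8.9142%.
Market value of equity E = 99.25 × 4.93m = 489.3025m.
Total capital V = 489.3025 + 77 + 831 = 1397.3025.
Equity: weight = 489.3025/1397.3025 = 0.3502; cost = 16.1744%.
Preferred: weight = 77/1397.3025 = 0.0551; cost = 8.9142%.
Convertible notes (debt portion): weight = 831/1397.3025 = 0.5947; after-tax cost = 6.2% × (1 − 18%) = 5.0840%.
WACC = 0.3502 × 16.1744% + 0.0551 × 8.9142% + 0.5947 × 5.0840% = 9.1787%.

9.18%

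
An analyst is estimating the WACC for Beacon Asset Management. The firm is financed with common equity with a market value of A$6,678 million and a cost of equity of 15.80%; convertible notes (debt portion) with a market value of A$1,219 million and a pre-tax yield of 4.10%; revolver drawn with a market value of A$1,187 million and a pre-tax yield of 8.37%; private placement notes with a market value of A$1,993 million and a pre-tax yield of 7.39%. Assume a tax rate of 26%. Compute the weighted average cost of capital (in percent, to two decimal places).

11.51%

Total capital V = 6678 + 1219 + 1187 + 1993 = 11077.
Equity: weight = 6678/11077 = 0.6029; cost = 15.8%.
Convertible notes (debt portion): weight = 1219/11077 = 0.1100; after-tax cost = 4.1% × (1 − 26%) = 3.0340%.
Revolver drawn: weight = 1187/11077 = 0.1072; after-tax cost = 8.37% × (1 − 26%) = 6.1938%.
Private placement notes: weight = 1993/11077 = 0.1799; after-tax cost = 7.39% × (1 − 26%) = 5.4686%.
WACC = 0.6029 × 15.8000% + 0.1100 × 3.0340% + 0.1072 × 6.1938% + 0.1799 × 5.4686% = 11.5069%.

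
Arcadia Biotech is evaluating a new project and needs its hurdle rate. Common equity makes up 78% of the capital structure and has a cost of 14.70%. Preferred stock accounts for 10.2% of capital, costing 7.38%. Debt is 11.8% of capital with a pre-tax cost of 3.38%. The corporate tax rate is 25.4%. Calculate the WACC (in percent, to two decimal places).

After-tax cost of debt = 3.38% × (1 − 25.4%) = 2.5215%.
WACC = 0.780 × 14.7000% + 0.102 × 7.3800% + 0.118 × 2.5215% = 12.5163%.

12.52%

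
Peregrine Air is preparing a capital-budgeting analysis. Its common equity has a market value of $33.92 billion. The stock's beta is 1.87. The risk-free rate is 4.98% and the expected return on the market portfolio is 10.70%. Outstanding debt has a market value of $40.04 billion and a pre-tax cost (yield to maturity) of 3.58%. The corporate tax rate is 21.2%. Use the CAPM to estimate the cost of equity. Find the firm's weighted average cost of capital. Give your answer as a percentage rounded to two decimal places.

Market risk premium = 10.7% − 4.98% = 5.72%.
Cost of equity via CAPM: Re = 4.98% + 1.87 × 5.72% = 15.6764%.
Total capital V = 33.92 + 40.04 = 73.96.
Equity: weight = 33.92/73.96 = 0.4586; cost = 15.6764%.
Debt: weight = 40.04/73.96 = 0.5414; after-tax cost = 3.58% × (1 − 21.2%) = 2.8210%.
WACC = 0.4586 × 15.6764% + 0.5414 × 2.8210% = 8.7168%.

8.72%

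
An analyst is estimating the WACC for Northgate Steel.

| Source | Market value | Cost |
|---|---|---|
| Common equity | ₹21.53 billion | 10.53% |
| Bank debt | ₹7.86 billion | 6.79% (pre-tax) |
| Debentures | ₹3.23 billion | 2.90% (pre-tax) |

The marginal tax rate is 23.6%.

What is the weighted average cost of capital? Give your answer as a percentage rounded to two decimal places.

Total capital V = 21.53 + 7.86 + 3.23 = 32.62.
Equity: weight = 21.53/32.62 = 0.6600; cost = 10.53%.
Bank debt: weight = 7.86/32.62 = 0.2410; after-tax cost = 6.79% × (1 − 23.6%) = 5.1876%.
Debentures: weight = 3.23/32.62 = 0.0990; after-tax cost = 2.9% × (1 − 23.6%) = 2.2156%.
WACC = 0.6600 × 10.5300% + 0.2410 × 5.1876% + 0.0990 × 2.2156% = 8.4194%.

8.42%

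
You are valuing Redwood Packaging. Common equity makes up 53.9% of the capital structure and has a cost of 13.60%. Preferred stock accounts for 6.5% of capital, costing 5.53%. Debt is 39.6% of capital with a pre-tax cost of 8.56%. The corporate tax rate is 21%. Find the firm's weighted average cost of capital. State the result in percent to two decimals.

10.37%

After-tax cost of debt = 8.56% × (1 − 21%) = 6.7624%.
WACC = 0.539 × 13.6000% + 0.065 × 5.5300% + 0.396 × 6.7624% = 10.3678%.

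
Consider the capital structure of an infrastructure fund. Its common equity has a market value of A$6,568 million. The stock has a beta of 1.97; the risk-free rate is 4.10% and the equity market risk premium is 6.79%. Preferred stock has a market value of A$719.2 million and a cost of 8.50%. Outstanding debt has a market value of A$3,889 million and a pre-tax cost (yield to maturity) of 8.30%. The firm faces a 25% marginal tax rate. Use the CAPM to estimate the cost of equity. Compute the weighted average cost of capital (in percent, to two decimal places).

Cost of equity via CAPM: Re = 4.1% + 1.97 × 6.79% = 17.4763%.
Total capital V = 6568 + 719.2 + 3889 = 11176.2.
Equity: weight = 6568/11176.2 = 0.5877; cost = 17.4763%.
Preferred: weight = 719.2/11176.2 = 0.0644; cost = 8.5%.
Debt: weight = 3889/11176.2 = 0.3480; after-tax cost = 8.3% × (1 − 25%) = 6.2250%.
WACC = 0.5877 × 17.4763% + 0.0644 × 8.5000% + 0.3480 × 6.2250% = 12.9835%.

12.98%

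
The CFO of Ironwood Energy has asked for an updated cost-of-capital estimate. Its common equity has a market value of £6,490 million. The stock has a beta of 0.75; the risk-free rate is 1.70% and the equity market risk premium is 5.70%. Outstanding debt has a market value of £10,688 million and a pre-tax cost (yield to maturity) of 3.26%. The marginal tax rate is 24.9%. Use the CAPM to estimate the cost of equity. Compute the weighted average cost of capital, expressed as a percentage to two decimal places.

Cost of equity via CAPM: Re = 1.7% + 0.75 × 5.7% = 5.9750%.
Total capital V = 6490 + 10688 = 17178.
Equity: weight = 6490/17178 = 0.3778; cost = 5.975%.
Debt: weight = 10688/17178 = 0.6222; after-tax cost = 3.26% × (1 − 24.9%) = 2.4483%.
WACC = 0.3778 × 5.9750% + 0.6222 × 2.4483% = 3.7807%.

3.78%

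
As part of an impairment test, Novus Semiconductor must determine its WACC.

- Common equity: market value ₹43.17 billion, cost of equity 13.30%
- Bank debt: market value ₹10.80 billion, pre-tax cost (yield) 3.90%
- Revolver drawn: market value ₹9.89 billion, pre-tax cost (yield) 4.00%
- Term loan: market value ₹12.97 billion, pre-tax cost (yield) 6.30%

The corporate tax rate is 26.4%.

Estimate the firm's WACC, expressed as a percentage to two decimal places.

9.04%

Total capital V = 43.17 + 10.8 + 9.89 + 12.97 = 76.83.
Equity: weight = 43.17/76.83 = 0.5619; cost = 13.3%.
Bank debt: weight = 10.8/76.83 = 0.1406; after-tax cost = 3.9% × (1 − 26.4%) = 2.8704%.
Revolver drawn: weight = 9.89/76.83 = 0.1287; after-tax cost = 4% × (1 − 26.4%) = 2.9440%.
Term loan: weight = 12.97/76.83 = 0.1688; after-tax cost = 6.3% × (1 − 26.4%) = 4.6368%.
WACC = 0.5619 × 13.3000% + 0.1406 × 2.8704% + 0.1287 × 2.9440% + 0.1688 × 4.6368% = 9.0384%.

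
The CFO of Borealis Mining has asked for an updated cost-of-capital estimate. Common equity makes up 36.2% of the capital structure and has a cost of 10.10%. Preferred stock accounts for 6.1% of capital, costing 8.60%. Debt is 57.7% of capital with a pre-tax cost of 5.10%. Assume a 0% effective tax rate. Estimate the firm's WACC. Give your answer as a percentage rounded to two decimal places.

7.12%

After-tax cost of debt = 5.1% × (1 − 0%) = 5.1000%.
WACC = 0.362 × 10.1000% + 0.061 × 8.6000% + 0.577 × 5.1000% = 7.1235%.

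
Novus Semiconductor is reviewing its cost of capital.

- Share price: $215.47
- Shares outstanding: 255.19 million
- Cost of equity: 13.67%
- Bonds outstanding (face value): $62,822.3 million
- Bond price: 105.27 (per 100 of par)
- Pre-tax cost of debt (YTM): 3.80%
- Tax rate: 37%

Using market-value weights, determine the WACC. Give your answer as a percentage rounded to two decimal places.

7.51%

Market value of equity E = 215.47 × 255.19m = 54985.7893m. Market value of debt D = 62822.3m × 105.27/100 = 66133.03521m.
Total capital V = 54985.7893 + 66133.03521 = 121118.82451.
Equity: weight = 54985.7893/121118.82451 = 0.4540; cost = 13.67%.
Bonds outstanding: weight = 66133.03521/121118.82451 = 0.5460; after-tax cost = 3.8% × (1 − 37%) = 2.3940%.
WACC = 0.4540 × 13.6700% + 0.5460 × 2.3940% = 7.5131%.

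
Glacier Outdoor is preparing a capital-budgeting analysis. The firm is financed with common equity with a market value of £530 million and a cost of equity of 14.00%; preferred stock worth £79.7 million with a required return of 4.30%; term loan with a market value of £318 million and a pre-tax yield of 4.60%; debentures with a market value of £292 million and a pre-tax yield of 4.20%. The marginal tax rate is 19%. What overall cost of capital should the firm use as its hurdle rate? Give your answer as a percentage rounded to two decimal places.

Total capital V = 530 + 79.7 + 318 + 292 = 1219.7.
Equity: weight = 530/1219.7 = 0.4345; cost = 14%.
Preferred: weight = 79.7/1219.7 = 0.0653; cost = 4.3%.
Term loan: weight = 318/1219.7 = 0.2607; after-tax cost = 4.6% × (1 − 19%) = 3.7260%.
Debentures: weight = 292/1219.7 = 0.2394; after-tax cost = 4.2% × (1 − 19%) = 3.4020%.
WACC = 0.4345 × 14.0000% + 0.0653 × 4.3000% + 0.2607 × 3.7260% + 0.2394 × 3.4020% = 8.1503%.

8.15%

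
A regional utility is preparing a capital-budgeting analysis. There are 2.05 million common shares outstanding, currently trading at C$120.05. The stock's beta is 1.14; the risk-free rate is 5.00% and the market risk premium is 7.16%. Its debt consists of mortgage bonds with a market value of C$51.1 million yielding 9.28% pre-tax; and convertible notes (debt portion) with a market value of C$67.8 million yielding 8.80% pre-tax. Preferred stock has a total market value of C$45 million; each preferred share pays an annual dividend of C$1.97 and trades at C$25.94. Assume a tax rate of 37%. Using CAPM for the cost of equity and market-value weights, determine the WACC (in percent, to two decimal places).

Cost of equity via CAPM: Re = 5.0% + 1.14 × 7.16% = 13.1624%.
Cost of preferred: Rp = 1.97 / 25.94 = 7.5944%.
Market value of equity E = 120.05 × 2.05m = 246.1025m.
Total capital V = 246.1025 + 45 + 51.1 + 67.8 = 410.0025.
Equity: weight = 246.1025/410.0025 = 0.6002; cost = 13.1624%.
Preferred: weight = 45/410.0025 = 0.1098; cost = 7.5944%.
Mortgage bonds: weight = 51.1/410.0025 = 0.1246; after-tax cost = 9.28% × (1 − 37%) = 5.8464%.
Convertible notes (debt portion): weight = 67.8/410.0025 = 0.1654; after-tax cost = 8.8% × (1 − 37%) = 5.5440%.
WACC = 0.6002 × 13.1624% + 0.1098 × 7.5944% + 0.1246 × 5.8464% + 0.1654 × 5.5440% = 10.3796%.

10.38%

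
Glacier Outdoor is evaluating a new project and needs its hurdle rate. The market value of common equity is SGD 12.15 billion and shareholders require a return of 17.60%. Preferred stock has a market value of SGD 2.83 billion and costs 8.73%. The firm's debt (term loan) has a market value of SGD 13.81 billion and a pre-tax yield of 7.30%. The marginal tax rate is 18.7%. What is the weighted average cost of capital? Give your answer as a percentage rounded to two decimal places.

11.13%

Total capital V = 12.15 + 2.83 + 13.81 = 28.79.
Equity: weight = 12.15/28.79 = 0.4220; cost = 17.6%.
Preferred: weight = 2.83/28.79 = 0.0983; cost = 8.73%.
Term loan: weight = 13.81/28.79 = 0.4797; after-tax cost = 7.3% × (1 − 18.7%) = 5.9349%.
WACC = 0.4220 × 17.6000% + 0.0983 × 8.7300% + 0.4797 × 5.9349% = 11.1326%.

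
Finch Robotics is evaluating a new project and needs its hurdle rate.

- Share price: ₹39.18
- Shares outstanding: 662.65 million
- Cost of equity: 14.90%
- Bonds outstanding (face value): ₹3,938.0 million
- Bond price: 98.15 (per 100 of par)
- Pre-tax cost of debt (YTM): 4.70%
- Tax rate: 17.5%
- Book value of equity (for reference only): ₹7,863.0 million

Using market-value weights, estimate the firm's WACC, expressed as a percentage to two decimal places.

Market value of equity E = 39.18 × 662.65m = 25962.627m. Market value of debt D = 3938m × 98.15/100 = 3865.147m.
Total capital V = 25962.627 + 3865.147 = 29827.774.
Equity: weight = 25962.627/29827.774 = 0.8704; cost = 14.9%.
Bonds outstanding: weight = 3865.147/29827.774 = 0.1296; after-tax cost = 4.7% × (1 − 17.5%) = 3.8775%.
WACC = 0.8704 × 14.9000% + 0.1296 × 3.8775% = 13.4717%.

13.47%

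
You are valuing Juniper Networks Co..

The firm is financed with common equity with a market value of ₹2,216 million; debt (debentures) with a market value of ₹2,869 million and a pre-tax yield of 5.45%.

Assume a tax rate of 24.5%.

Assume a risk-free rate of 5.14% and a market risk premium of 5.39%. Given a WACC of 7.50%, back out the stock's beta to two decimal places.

Total capital V = 2216 + 2869 = 5085.
Equity weight = 2216/5085 = 0.4358.
Debentures weight = 2869/5085 = 0.5642.
Debt contribution = 0.5642 × 5.45% × (1 − 24.5%) = 2.3216%.
Required equity contribution = 7.5% − 2.3216% = 5.1784%  ⇒  Re = 11.8828%.
CAPM: 11.8828% = 5.14% + β × 5.39%  ⇒  β = 1.2510.

1.25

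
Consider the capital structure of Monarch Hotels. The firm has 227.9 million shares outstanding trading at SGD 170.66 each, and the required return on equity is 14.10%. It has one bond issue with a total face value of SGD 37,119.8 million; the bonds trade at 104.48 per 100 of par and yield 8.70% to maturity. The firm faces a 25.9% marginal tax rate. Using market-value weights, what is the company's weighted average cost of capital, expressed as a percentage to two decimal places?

10.28%

Market value of equity E = 170.66 × 227.9m = 38893.414m. Market value of debt D = 37119.8m × 104.48/100 = 38782.76704m.
Total capital V = 38893.414 + 38782.76704 = 77676.18104.
Equity: weight = 38893.414/77676.18104 = 0.5007; cost = 14.1%.
Bonds outstanding: weight = 38782.76704/77676.18104 = 0.4993; after-tax cost = 8.7% × (1 − 25.9%) = 6.4467%.
WACC = 0.5007 × 14.1000% + 0.4993 × 6.4467% = 10.2788%.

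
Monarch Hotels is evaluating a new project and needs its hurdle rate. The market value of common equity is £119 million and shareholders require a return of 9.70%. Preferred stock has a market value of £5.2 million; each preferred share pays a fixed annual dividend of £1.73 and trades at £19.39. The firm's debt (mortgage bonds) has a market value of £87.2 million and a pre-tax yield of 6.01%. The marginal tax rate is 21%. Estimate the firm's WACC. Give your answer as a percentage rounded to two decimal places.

Cost of preferred: Rp = 1.73 / 19.39 = 8.9221%.
Total capital V = 119 + 5.2 + 87.2 = 211.4.
Equity: weight = 119/211.4 = 0.5629; cost = 9.7%.
Preferred: weight = 5.2/211.4 = 0.0246; cost = 8.9221%.
Mortgage bonds: weight = 87.2/211.4 = 0.4125; after-tax cost = 6.01% × (1 − 21%) = 4.7479%.
WACC = 0.5629 × 9.7000% + 0.0246 × 8.9221% + 0.4125 × 4.7479% = 7.6382%.

7.64%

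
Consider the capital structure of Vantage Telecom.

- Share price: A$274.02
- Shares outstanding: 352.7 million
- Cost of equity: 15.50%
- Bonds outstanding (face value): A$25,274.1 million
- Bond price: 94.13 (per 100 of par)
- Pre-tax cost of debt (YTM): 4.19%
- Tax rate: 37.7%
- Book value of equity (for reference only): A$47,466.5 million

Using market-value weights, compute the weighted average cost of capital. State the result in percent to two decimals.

Market value of equity E = 274.02 × 352.7m = 96646.854m. Market value of debt D = 25274.1m × 94.13/100 = 23790.51033m.
Total capital V = 96646.854 + 23790.51033 = 120437.36433.
Equity: weight = 96646.854/120437.36433 = 0.8025; cost = 15.5%.
Bonds outstanding: weight = 23790.51033/120437.36433 = 0.1975; after-tax cost = 4.19% × (1 − 37.7%) = 2.6104%.
WACC = 0.8025 × 15.5000% + 0.1975 × 2.6104% = 12.9539%.

12.95%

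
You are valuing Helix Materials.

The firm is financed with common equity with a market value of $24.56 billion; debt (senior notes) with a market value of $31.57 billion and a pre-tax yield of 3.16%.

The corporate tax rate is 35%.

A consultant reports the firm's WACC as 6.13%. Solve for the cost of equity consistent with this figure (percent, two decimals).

Total capital V = 24.56 + 31.57 = 56.13.
Equity weight = 24.56/56.13 = 0.4376.
Senior notes weight = 31.57/56.13 = 0.5624.
Debt contribution = 0.5624 × 3.16% × (1 − 35%) = 1.1553%.
Required equity contribution = 6.13% − 1.1553% = 4.9747%.
Re = 4.9747% / 0.4376 = 11.3694%.

11.37%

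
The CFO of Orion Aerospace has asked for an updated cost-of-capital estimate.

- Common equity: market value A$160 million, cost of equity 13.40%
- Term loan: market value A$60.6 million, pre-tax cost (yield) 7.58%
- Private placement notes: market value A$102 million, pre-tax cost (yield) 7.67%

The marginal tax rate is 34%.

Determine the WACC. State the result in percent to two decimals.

9.19%

Total capital V = 160 + 60.6 + 102 = 322.6.
Equity: weight = 160/322.6 = 0.4960; cost = 13.4%.
Term loan: weight = 60.6/322.6 = 0.1878; after-tax cost = 7.58% × (1 − 34%) = 5.0028%.
Private placement notes: weight = 102/322.6 = 0.3162; after-tax cost = 7.67% × (1 − 34%) = 5.0622%.
WACC = 0.4960 × 13.4000% + 0.1878 × 5.0028% + 0.3162 × 5.0622% = 9.1863%.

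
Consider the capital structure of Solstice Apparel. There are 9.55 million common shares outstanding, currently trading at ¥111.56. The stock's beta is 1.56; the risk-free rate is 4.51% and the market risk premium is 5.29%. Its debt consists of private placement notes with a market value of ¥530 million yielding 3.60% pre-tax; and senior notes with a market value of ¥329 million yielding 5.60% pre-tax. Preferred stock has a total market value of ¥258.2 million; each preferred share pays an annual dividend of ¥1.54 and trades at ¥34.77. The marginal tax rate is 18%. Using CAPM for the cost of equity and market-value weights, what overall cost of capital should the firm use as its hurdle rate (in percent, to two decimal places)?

8.16%

Cost of equity via CAPM: Re = 4.51% + 1.56 × 5.29% = 12.7624%.
Cost of preferred: Rp = 1.54 / 34.77 = 4.4291%.
Market value of equity E = 111.56 × 9.55m = 1065.398m.
Total capital V = 1065.398 + 258.2 + 530 + 329 = 2182.598.
Equity: weight = 1065.398/2182.598 = 0.4881; cost = 12.7624%.
Preferred: weight = 258.2/2182.598 = 0.1183; cost = 4.4291%.
Private placement notes: weight = 530/2182.598 = 0.2428; after-tax cost = 3.6% × (1 − 18%) = 2.9520%.
Senior notes: weight = 329/2182.598 = 0.1507; after-tax cost = 5.6% × (1 − 18%) = 4.5920%.
WACC = 0.4881 × 12.7624% + 0.1183 × 4.4291% + 0.2428 × 2.9520% + 0.1507 × 4.5920% = 8.1627%.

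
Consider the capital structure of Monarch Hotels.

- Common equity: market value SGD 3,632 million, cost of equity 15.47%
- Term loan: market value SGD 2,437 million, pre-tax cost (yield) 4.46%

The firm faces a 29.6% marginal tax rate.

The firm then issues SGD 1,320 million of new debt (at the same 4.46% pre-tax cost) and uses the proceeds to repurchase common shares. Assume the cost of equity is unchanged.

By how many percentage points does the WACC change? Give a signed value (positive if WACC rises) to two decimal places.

-2.68 pp

Current WACC:
Total capital V = 3632 + 2437 = 6069.
Equity: weight = 3632/6069 = 0.5985; cost = 15.47%.
Term loan: weight = 2437/6069 = 0.4015; after-tax cost = 4.46% × (1 − 29.6%) = 3.1398%.
WACC = 0.5985 × 15.4700% + 0.4015 × 3.1398% = 10.5188%.
After the change:
Total capital V = 2312 + 3757 = 6069.
Equity: weight = 2312/6069 = 0.3810; cost = 15.47%.
Term loan: weight = 3757/6069 = 0.6190; after-tax cost = 4.46% × (1 − 29.6%) = 3.1398%.
WACC = 0.3810 × 15.4700% + 0.6190 × 3.1398% = 7.8370%.
Change in WACC = 7.8370% − 10.5188% = -2.6818 pp.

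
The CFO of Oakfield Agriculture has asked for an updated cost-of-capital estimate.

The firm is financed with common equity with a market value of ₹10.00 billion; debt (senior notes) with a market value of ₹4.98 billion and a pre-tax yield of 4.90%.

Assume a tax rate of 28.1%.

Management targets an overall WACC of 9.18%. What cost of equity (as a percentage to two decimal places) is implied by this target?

12.00%

Total capital V = 10 + 4.98 = 14.98.
Equity weight = 10/14.98 = 0.6676.
Senior notes weight = 4.98/14.98 = 0.3324.
Debt contribution = 0.3324 × 4.9% × (1 − 28.1%) = 1.1712%.
Required equity contribution = 9.18% − 1.1712% = 8.0088%.
Re = 8.0088% / 0.6676 = 11.9971%.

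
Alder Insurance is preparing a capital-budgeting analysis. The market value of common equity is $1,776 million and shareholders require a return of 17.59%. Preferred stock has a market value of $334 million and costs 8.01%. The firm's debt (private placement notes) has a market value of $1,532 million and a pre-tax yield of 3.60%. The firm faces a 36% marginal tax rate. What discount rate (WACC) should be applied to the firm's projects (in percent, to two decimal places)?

Total capital V = 1776 + 334 + 1532 = 3642.
Equity: weight = 1776/3642 = 0.4876; cost = 17.59%.
Preferred: weight = 334/3642 = 0.0917; cost = 8.01%.
Private placement notes: weight = 1532/3642 = 0.4206; after-tax cost = 3.6% × (1 − 36%) = 2.3040%.
WACC = 0.4876 × 17.5900% + 0.0917 × 8.0100% + 0.4206 × 2.3040% = 10.2814%.

10.28%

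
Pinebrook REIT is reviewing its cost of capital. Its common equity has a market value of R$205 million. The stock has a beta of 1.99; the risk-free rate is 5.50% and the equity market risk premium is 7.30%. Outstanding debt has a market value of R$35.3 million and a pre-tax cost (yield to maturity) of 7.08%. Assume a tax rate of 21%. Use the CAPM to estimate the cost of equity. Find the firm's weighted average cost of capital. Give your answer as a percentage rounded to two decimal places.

17.91%

Cost of equity via CAPM: Re = 5.5% + 1.99 × 7.3% = 20.0270%.
Total capital V = 205 + 35.3 = 240.3.
Equity: weight = 205/240.3 = 0.8531; cost = 20.027%.
Debt: weight = 35.3/240.3 = 0.1469; after-tax cost = 7.08% × (1 − 21%) = 5.5932%.
WACC = 0.8531 × 20.0270% + 0.1469 × 5.5932% = 17.9067%.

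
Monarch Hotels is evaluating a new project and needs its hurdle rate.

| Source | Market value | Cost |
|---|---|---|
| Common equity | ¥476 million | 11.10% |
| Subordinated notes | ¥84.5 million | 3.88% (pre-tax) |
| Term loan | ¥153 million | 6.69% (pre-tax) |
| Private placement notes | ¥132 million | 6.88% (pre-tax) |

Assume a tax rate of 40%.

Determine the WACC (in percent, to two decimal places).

7.85%

Total capital V = 476 + 84.5 + 153 + 132 = 845.5.
Equity: weight = 476/845.5 = 0.5630; cost = 11.1%.
Subordinated notes: weight = 84.5/845.5 = 0.0999; after-tax cost = 3.88% × (1 − 40%) = 2.3280%.
Term loan: weight = 153/845.5 = 0.1810; after-tax cost = 6.69% × (1 − 40%) = 4.0140%.
Private placement notes: weight = 132/845.5 = 0.1561; after-tax cost = 6.88% × (1 − 40%) = 4.1280%.
WACC = 0.5630 × 11.1000% + 0.0999 × 2.3280% + 0.1810 × 4.0140% + 0.1561 × 4.1280% = 7.8526%.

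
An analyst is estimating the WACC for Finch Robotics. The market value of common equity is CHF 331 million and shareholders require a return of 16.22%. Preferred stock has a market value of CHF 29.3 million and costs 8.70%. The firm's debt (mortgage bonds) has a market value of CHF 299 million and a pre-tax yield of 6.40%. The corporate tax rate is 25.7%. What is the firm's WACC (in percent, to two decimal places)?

Total capital V = 331 + 29.3 + 299 = 659.3.
Equity: weight = 331/659.3 = 0.5020; cost = 16.22%.
Preferred: weight = 29.3/659.3 = 0.0444; cost = 8.7%.
Mortgage bonds: weight = 299/659.3 = 0.4535; after-tax cost = 6.4% × (1 − 25.7%) = 4.7552%.
WACC = 0.5020 × 16.2200% + 0.0444 × 8.7000% + 0.4535 × 4.7552% = 10.6864%.

10.69%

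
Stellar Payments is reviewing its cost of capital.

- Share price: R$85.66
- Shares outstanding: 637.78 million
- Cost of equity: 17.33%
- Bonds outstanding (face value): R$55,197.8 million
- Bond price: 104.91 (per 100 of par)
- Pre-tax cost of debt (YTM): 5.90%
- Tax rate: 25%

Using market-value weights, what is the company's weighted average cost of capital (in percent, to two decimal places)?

10.69%

Market value of equity E = 85.66 × 637.78m = 54632.2348m. Market value of debt D = 55197.8m × 104.91/100 = 57908.01198m.
Total capital V = 54632.2348 + 57908.01198 = 112540.24678.
Equity: weight = 54632.2348/112540.24678 = 0.4854; cost = 17.33%.
Bonds outstanding: weight = 57908.01198/112540.24678 = 0.5146; after-tax cost = 5.9% × (1 − 25%) = 4.4250%.
WACC = 0.4854 × 17.3300% + 0.5146 × 4.4250% = 10.6897%.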